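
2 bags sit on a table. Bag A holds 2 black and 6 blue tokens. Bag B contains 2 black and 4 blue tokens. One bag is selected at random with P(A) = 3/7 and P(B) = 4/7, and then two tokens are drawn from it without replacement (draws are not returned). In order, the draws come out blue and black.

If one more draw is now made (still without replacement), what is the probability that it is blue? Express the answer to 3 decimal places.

The likelihood of the observed sequence under each hypothesis: P(data | bag A) = (6/8)(2/7) = 0.21429; P(data | bag B) = (4/6)(2/5) = 0.26667.
The prior-weighted likelihoods are 3/7 · 0.21429 = 0.091837, 4/7 · 0.26667 = 0.15238; summing to 0.24422.
The posterior is then P(bag A | data) = 0.37604, P(bag B | data) = 0.62396.
Averaging over the posterior, P(blue next | data) = (5/6)(0.37604) + (3/4)(0.62396) = 0.78134.

0.781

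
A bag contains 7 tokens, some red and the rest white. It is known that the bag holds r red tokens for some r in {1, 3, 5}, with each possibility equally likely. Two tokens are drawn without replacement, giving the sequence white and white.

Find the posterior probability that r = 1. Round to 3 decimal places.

0.682

Compute the likelihood of the observed sequence for each case: P(data | r = 1) = (6/7)(5/6) = 5/7; P(data | r = 3) = (4/7)(3/6) = 2/7; P(data | r = 5) = (2/7)(1/6) = 1/21.
Multiplying each by its prior: 1/3 · 5/7 = 5/21, 1/3 · 2/7 = 2/21, 1/3 · 1/21 = 1/63; these sum to 22/63.
So P(r = 1 | data) = (5/21) / (22/63) = 15/22.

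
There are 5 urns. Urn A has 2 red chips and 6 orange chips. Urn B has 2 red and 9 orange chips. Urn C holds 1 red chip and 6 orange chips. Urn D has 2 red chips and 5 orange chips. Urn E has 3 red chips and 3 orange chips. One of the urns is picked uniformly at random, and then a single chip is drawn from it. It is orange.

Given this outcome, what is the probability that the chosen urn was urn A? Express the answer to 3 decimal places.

0.206

Under each hypothesis, the probability of this draw is: P(data | urn A) = (6/8) = 0.75; P(data | urn B) = (9/11) = 0.81818; P(data | urn C) = (6/7) = 0.85714; P(data | urn D) = (5/7) = 0.71429; P(data | urn E) = (3/6) = 0.5.
Multiplying each by its prior: 1/5 · 0.75 = 0.15, 1/5 · 0.81818 = 0.16364, 1/5 · 0.85714 = 0.17143, 1/5 · 0.71429 = 0.14286, 1/5 · 0.5 = 0.1; these sum to 0.72792.
Therefore the posterior P(urn A | data) = (0.15) / (0.72792) = 0.20607.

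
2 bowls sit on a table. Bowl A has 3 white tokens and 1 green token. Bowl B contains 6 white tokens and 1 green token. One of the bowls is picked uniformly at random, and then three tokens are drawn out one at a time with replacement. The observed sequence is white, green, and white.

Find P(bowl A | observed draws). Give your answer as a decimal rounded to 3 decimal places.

The likelihood of the observed sequence under each hypothesis: P(data | bowl A) = (3/4)(1/4)(3/4) = 0.14062; P(data | bowl B) = (6/7)(1/7)(6/7) = 0.10496.
Weighting by the prior gives 1/2 · 0.14062 = 0.070312, 1/2 · 0.10496 = 0.052478; these sum to 0.12279.
Therefore the posterior P(bowl A | data) = (0.070312) / (0.12279) = 0.57262.

0.573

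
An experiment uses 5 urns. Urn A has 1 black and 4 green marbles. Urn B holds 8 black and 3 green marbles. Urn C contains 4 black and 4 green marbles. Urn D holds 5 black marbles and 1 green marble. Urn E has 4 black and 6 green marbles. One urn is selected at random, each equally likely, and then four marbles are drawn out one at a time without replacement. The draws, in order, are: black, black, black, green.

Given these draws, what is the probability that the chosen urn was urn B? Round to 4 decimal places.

0.3352

Compute the likelihood of the observed sequence for each case: P(data | urn A) = (1/5)(0/4) = 0; P(data | urn B) = (8/11)(7/10)(6/9)(3/8) = 0.12727; P(data | urn C) = (4/8)(3/7)(2/6)(4/5) = 0.057143; P(data | urn D) = (5/6)(4/5)(3/4)(1/3) = 0.16667; P(data | urn E) = (4/10)(3/9)(2/8)(6/7) = 0.028571.
Multiplying each by its prior: 1/5 · 0 = 0, 1/5 · 0.12727 = 0.025455, 1/5 · 0.057143 = 0.011429, 1/5 · 0.16667 = 0.033333, 1/5 · 0.028571 = 0.0057143; summing to 0.075931.
By Bayes' rule, P(urn B | data) = (0.025455) / (0.075931) = 0.33523.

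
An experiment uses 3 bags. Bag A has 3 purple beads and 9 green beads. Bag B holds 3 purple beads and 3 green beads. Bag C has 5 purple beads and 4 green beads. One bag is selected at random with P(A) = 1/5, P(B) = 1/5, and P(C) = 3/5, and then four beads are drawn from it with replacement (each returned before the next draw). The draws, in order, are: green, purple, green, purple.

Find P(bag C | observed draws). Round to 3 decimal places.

0.652

For each hypothesis, P(data | H) works out to: P(data | bag A) = (9/12)(3/12)(9/12)(3/12) = 0.035156; P(data | bag B) = (3/6)(3/6)(3/6)(3/6) = 0.0625; P(data | bag C) = (4/9)(5/9)(4/9)(5/9) = 0.060966.
The prior-weighted likelihoods are 1/5 · 0.035156 = 0.0070313, 1/5 · 0.0625 = 0.0125, 3/5 · 0.060966 = 0.03658; these sum to 0.056111.
By Bayes' rule, P(bag C | data) = (0.03658) / (0.056111) = 0.65192.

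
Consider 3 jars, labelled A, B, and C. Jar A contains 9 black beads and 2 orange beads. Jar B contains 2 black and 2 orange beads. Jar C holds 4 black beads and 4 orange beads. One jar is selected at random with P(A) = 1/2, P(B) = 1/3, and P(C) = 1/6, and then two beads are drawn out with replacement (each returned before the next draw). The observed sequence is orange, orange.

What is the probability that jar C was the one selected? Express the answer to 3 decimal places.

0.294

The likelihood of the observed sequence under each hypothesis: P(data | jar A) = (2/11)(2/11) = 4/121; P(data | jar B) = (2/4)(2/4) = 1/4; P(data | jar C) = (4/8)(4/8) = 1/4.
Multiplying each by its prior: 1/2 · 4/121 = 2/121, 1/3 · 1/4 = 1/12, 1/6 · 1/4 = 1/24; these sum to 137/968.
So P(jar C | data) = (1/24) / (137/968) = 121/411.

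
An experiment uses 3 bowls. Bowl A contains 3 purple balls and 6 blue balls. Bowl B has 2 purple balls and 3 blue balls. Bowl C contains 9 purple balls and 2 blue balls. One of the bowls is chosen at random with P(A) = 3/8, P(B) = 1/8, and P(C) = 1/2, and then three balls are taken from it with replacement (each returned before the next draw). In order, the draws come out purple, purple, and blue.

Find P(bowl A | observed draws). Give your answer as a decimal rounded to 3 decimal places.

0.276

The likelihood of the observed sequence under each hypothesis: P(data | bowl A) = (3/9)(3/9)(6/9) = 0.074074; P(data | bowl B) = (2/5)(2/5)(3/5) = 0.096; P(data | bowl C) = (9/11)(9/11)(2/11) = 0.12171.
Multiplying each by its prior: 3/8 · 0.074074 = 0.027778, 1/8 · 0.096 = 0.012, 1/2 · 0.12171 = 0.060856; with total 0.10063.
So P(bowl A | data) = (0.027778) / (0.10063) = 0.27603.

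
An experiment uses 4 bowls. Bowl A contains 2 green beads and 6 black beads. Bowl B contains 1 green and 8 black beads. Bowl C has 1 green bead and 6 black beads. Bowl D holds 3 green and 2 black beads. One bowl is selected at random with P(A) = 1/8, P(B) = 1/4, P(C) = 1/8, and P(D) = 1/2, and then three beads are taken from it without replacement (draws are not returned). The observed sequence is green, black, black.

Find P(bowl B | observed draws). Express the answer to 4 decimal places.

For each hypothesis, P(data | H) works out to: P(data | bowl A) = (2/8)(6/7)(5/6) = 0.17857; P(data | bowl B) = (1/9)(8/8)(7/7) = 0.11111; P(data | bowl C) = (1/7)(6/6)(5/5) = 0.14286; P(data | bowl D) = (3/5)(2/4)(1/3) = 0.1.
The prior-weighted likelihoods are 1/8 · 0.17857 = 0.022321, 1/4 · 0.11111 = 0.027778, 1/8 · 0.14286 = 0.017857, 1/2 · 0.1 = 0.05; with total 0.11796.
Therefore the posterior P(bowl B | data) = (0.027778) / (0.11796) = 0.23549.

0.2355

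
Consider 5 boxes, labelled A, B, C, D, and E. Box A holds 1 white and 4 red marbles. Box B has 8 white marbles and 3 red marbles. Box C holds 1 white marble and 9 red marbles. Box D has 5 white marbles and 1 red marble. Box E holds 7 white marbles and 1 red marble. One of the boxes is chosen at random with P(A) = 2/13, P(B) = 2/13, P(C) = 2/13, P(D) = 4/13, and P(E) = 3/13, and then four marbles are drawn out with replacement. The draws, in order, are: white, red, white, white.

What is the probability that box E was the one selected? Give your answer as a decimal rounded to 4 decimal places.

Compute the likelihood of the observed sequence for each case: P(data | box A) = (1/5)(4/5)(1/5)(1/5) = 0.0064; P(data | box B) = (8/11)(3/11)(8/11)(8/11) = 0.10491; P(data | box C) = (1/10)(9/10)(1/10)(1/10) = 0.0009; P(data | box D) = (5/6)(1/6)(5/6)(5/6) = 0.096451; P(data | box E) = (7/8)(1/8)(7/8)(7/8) = 0.08374.
Multiplying each by its prior: 2/13 · 0.0064 = 0.00098462, 2/13 · 0.10491 = 0.01614, 2/13 · 0.0009 = 0.00013846, 4/13 · 0.096451 = 0.029677, 3/13 · 0.08374 = 0.019325; summing to 0.066265.
So P(box E | data) = (0.019325) / (0.066265) = 0.29163.

0.2916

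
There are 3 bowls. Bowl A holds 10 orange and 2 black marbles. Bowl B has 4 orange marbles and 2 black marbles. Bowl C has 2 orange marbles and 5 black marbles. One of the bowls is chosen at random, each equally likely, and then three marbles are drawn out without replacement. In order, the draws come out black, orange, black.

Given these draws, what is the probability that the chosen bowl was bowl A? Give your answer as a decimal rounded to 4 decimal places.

The likelihood of the observed sequence under each hypothesis: P(data | bowl A) = (2/12)(10/11)(1/10) = 0.015152; P(data | bowl B) = (2/6)(4/5)(1/4) = 0.066667; P(data | bowl C) = (5/7)(2/6)(4/5) = 0.19048.
The prior-weighted likelihoods are 1/3 · 0.015152 = 0.0050505, 1/3 · 0.066667 = 0.022222, 1/3 · 0.19048 = 0.063492; these sum to 0.090765.
Hence P(bowl A | data) = (0.0050505) / (0.090765) = 0.055644.

0.0556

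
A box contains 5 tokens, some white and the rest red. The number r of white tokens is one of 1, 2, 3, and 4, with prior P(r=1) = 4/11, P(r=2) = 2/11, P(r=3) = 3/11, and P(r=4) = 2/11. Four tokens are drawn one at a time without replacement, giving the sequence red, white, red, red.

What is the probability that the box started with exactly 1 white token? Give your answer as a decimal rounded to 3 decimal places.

0.800

For each hypothesis, P(data | H) works out to: P(data | r = 1) = (4/5)(1/4)(3/3)(2/2) = 1/5; P(data | r = 2) = (3/5)(2/4)(2/3)(1/2) = 1/10; P(data | r = 3) = (2/5)(3/4)(1/3)(0/2) = 0; P(data | r = 4) = (1/5)(4/4)(0/3) = 0.
The prior-weighted likelihoods are 4/11 · 1/5 = 4/55, 2/11 · 1/10 = 1/55, 3/11 · 0 = 0, 2/11 · 0 = 0; with total 1/11.
Hence P(r = 1 | data) = (4/55) / (1/11) = 4/5.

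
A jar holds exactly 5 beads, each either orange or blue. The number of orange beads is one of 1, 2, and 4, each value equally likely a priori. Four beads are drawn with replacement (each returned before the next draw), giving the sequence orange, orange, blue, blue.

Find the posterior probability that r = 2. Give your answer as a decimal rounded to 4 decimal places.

Compute the likelihood of the observed sequence for each case: P(data | r = 1) = (1/5)(1/5)(4/5)(4/5) = 0.0256; P(data | r = 2) = (2/5)(2/5)(3/5)(3/5) = 0.0576; P(data | r = 4) = (4/5)(4/5)(1/5)(1/5) = 0.0256.
Multiplying each by its prior: 1/3 · 0.0256 = 0.0085333, 1/3 · 0.0576 = 0.0192, 1/3 · 0.0256 = 0.0085333; summing to 0.036267.
Therefore the posterior P(r = 2 | data) = (0.0192) / (0.036267) = 0.52941.

0.5294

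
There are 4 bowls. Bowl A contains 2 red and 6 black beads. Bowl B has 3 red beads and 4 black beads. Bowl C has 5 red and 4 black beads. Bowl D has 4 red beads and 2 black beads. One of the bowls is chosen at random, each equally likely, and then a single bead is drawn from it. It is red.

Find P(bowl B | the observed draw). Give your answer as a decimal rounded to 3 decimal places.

0.225

For each hypothesis, P(data | H) works out to: P(data | bowl A) = (2/8) = 0.25; P(data | bowl B) = (3/7) = 0.42857; P(data | bowl C) = (5/9) = 0.55556; P(data | bowl D) = (4/6) = 0.66667.
Weighting by the prior gives 1/4 · 0.25 = 0.0625, 1/4 · 0.42857 = 0.10714, 1/4 · 0.55556 = 0.13889, 1/4 · 0.66667 = 0.16667; summing to 0.4752.
By Bayes' rule, P(bowl B | data) = (0.10714) / (0.4752) = 0.22547.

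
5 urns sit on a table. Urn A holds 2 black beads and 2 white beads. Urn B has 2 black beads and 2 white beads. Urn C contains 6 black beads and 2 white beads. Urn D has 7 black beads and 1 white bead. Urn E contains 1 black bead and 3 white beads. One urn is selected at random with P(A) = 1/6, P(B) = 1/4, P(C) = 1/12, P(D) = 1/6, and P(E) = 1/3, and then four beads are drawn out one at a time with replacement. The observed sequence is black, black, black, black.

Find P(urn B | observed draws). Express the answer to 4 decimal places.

0.1032

Compute the likelihood of the observed sequence for each case: P(data | urn A) = (2/4)(2/4)(2/4)(2/4) = 0.0625; P(data | urn B) = (2/4)(2/4)(2/4)(2/4) = 0.0625; P(data | urn C) = (6/8)(6/8)(6/8)(6/8) = 0.31641; P(data | urn D) = (7/8)(7/8)(7/8)(7/8) = 0.58618; P(data | urn E) = (1/4)(1/4)(1/4)(1/4) = 0.0039062.
The prior-weighted likelihoods are 1/6 · 0.0625 = 0.010417, 1/4 · 0.0625 = 0.015625, 1/12 · 0.31641 = 0.026367, 1/6 · 0.58618 = 0.097697, 1/3 · 0.0039062 = 0.0013021; summing to 0.15141.
By Bayes' rule, P(urn B | data) = (0.015625) / (0.15141) = 0.1032.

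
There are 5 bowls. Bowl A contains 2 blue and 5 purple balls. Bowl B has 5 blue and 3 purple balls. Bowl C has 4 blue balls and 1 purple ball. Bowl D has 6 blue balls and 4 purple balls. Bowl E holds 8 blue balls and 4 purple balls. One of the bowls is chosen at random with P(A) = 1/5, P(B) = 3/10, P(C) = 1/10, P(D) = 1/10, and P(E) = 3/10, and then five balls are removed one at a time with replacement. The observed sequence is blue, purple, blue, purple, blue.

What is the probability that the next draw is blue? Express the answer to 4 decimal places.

The likelihood of the observed sequence under each hypothesis: P(data | bowl A) = (2/7)(5/7)(2/7)(5/7)(2/7) = 0.0119; P(data | bowl B) = (5/8)(3/8)(5/8)(3/8)(5/8) = 0.034332; P(data | bowl C) = (4/5)(1/5)(4/5)(1/5)(4/5) = 0.02048; P(data | bowl D) = (6/10)(4/10)(6/10)(4/10)(6/10) = 0.03456; P(data | bowl E) = (8/12)(4/12)(8/12)(4/12)(8/12) = 0.032922.
The prior-weighted likelihoods are 1/5 · 0.0119 = 0.00238, 3/10 · 0.034332 = 0.0103, 1/10 · 0.02048 = 0.002048, 1/10 · 0.03456 = 0.003456, 3/10 · 0.032922 = 0.0098765; summing to 0.02806.
Normalising, the posterior is P(bowl A | data) = 0.084816, P(bowl B | data) = 0.36706, P(bowl C | data) = 0.072986, P(bowl D | data) = 0.12316, P(bowl E | data) = 0.35198.
The predictive probability is P(blue next | data) = (2/7)(0.084816) + (5/8)(0.36706) + (4/5)(0.072986) + (3/5)(0.12316) + (2/3)(0.35198) = 0.62058.

0.6206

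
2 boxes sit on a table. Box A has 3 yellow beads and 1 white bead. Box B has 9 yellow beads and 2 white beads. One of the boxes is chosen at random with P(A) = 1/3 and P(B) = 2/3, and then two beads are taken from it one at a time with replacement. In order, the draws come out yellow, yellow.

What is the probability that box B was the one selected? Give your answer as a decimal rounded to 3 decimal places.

0.704

Compute the likelihood of the observed sequence for each case: P(data | box A) = (3/4)(3/4) = 0.5625; P(data | box B) = (9/11)(9/11) = 0.66942.
Weighting by the prior gives 1/3 · 0.5625 = 0.1875, 2/3 · 0.66942 = 0.44628; with total 0.63378.
Hence P(box B | data) = (0.44628) / (0.63378) = 0.70416.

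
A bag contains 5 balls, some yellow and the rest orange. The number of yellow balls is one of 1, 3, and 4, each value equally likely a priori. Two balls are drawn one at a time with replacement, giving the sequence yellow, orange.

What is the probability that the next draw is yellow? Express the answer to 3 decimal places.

For each hypothesis, P(data | H) works out to: P(data | r = 1) = (1/5)(4/5) = 4/25; P(data | r = 3) = (3/5)(2/5) = 6/25; P(data | r = 4) = (4/5)(1/5) = 4/25.
Weighting by the prior gives 1/3 · 4/25 = 4/75, 1/3 · 6/25 = 2/25, 1/3 · 4/25 = 4/75; summing to 14/75.
Normalising, the posterior is P(r = 1 | data) = 2/7, P(r = 3 | data) = 3/7, P(r = 4 | data) = 2/7.
Averaging over the posterior, P(yellow next | data) = (1/5)(2/7) + (3/5)(3/7) + (4/5)(2/7) = 19/35.

0.543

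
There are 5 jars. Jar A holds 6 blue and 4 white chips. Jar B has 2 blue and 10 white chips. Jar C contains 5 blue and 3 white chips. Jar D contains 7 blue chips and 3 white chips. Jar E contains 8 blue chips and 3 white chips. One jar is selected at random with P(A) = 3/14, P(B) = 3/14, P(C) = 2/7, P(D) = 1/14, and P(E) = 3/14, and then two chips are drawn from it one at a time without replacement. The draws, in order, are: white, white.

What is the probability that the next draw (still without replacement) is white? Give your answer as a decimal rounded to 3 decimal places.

The likelihood of the observed sequence under each hypothesis: P(data | jar A) = (4/10)(3/9) = 0.13333; P(data | jar B) = (10/12)(9/11) = 0.68182; P(data | jar C) = (3/8)(2/7) = 0.10714; P(data | jar D) = (3/10)(2/9) = 0.066667; P(data | jar E) = (3/11)(2/10) = 0.054545.
The prior-weighted likelihoods are 3/14 · 0.13333 = 0.028571, 3/14 · 0.68182 = 0.1461, 2/7 · 0.10714 = 0.030612, 1/14 · 0.066667 = 0.0047619, 3/14 · 0.054545 = 0.011688; summing to 0.22174.
Dividing through by the total gives posterior P(jar A | data) = 0.12885, P(jar B | data) = 0.6589, P(jar C | data) = 0.13806, P(jar D | data) = 0.021475, P(jar E | data) = 0.052712.
The predictive probability is P(white next | data) = (1/4)(0.12885) + (4/5)(0.6589) + (1/6)(0.13806) + (1/8)(0.021475) + (1/9)(0.052712) = 0.59089.

0.591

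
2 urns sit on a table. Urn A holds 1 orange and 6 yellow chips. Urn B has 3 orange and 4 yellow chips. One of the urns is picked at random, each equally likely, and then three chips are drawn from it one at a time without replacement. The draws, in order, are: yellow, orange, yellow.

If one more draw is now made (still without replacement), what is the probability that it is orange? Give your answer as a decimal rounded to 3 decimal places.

0.273

For each hypothesis, P(data | H) works out to: P(data | urn A) = (6/7)(1/6)(5/5) = 1/7; P(data | urn B) = (4/7)(3/6)(3/5) = 6/35.
The prior-weighted likelihoods are 1/2 · 1/7 = 1/14, 1/2 · 6/35 = 3/35; summing to 11/70.
The posterior is then P(urn A | data) = 5/11, P(urn B | data) = 6/11.
So P(orange next | data) = Σ P(orange next | H) P(H | data) = (0)(5/11) + (1/2)(6/11) = 3/11.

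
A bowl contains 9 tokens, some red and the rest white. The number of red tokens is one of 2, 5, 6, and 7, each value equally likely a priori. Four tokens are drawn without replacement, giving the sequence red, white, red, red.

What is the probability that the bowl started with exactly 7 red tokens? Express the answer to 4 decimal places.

0.4118

Under each hypothesis, the probability of the observed sequence is: P(data | r = 2) = (2/9)(7/8)(1/7)(0/6) = 0; P(data | r = 5) = (5/9)(4/8)(4/7)(3/6) = 0.079365; P(data | r = 6) = (6/9)(3/8)(5/7)(4/6) = 0.11905; P(data | r = 7) = (7/9)(2/8)(6/7)(5/6) = 0.13889.
Multiplying each by its prior: 1/4 · 0 = 0, 1/4 · 0.079365 = 0.019841, 1/4 · 0.11905 = 0.029762, 1/4 · 0.13889 = 0.034722; summing to 0.084325.
So P(r = 7 | data) = (0.034722) / (0.084325) = 0.41176.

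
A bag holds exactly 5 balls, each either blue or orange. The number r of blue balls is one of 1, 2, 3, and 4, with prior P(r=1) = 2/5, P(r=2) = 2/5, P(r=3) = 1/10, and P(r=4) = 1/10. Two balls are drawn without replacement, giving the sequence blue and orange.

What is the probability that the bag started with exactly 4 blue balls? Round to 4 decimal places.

Under each hypothesis, the probability of the observed sequence is: P(data | r = 1) = (1/5)(4/4) = 1/5; P(data | r = 2) = (2/5)(3/4) = 3/10; P(data | r = 3) = (3/5)(2/4) = 3/10; P(data | r = 4) = (4/5)(1/4) = 1/5.
The prior-weighted likelihoods are 2/5 · 1/5 = 2/25, 2/5 · 3/10 = 3/25, 1/10 · 3/10 = 3/100, 1/10 · 1/5 = 1/50; summing to 1/4.
Therefore the posterior P(r = 4 | data) = (1/50) / (1/4) = 2/25.

0.0800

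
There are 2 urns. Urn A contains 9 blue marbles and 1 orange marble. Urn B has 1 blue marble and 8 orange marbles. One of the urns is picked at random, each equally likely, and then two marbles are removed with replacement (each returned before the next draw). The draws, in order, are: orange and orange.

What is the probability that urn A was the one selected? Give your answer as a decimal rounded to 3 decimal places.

0.012

Compute the likelihood of the observed sequence for each case: P(data | urn A) = (1/10)(1/10) = 0.01; P(data | urn B) = (8/9)(8/9) = 0.79012.
Multiplying each by its prior: 1/2 · 0.01 = 0.005, 1/2 · 0.79012 = 0.39506; these sum to 0.40006.
Hence P(urn A | data) = (0.005) / (0.40006) = 0.012498.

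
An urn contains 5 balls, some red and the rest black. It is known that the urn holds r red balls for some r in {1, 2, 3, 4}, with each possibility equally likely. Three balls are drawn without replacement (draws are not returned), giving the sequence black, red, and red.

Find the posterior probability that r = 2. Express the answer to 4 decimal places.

0.2000

Compute the likelihood of the observed sequence for each case: P(data | r = 1) = (4/5)(1/4)(0/3) = 0; P(data | r = 2) = (3/5)(2/4)(1/3) = 1/10; P(data | r = 3) = (2/5)(3/4)(2/3) = 1/5; P(data | r = 4) = (1/5)(4/4)(3/3) = 1/5.
Weighting by the prior gives 1/4 · 0 = 0, 1/4 · 1/10 = 1/40, 1/4 · 1/5 = 1/20, 1/4 · 1/5 = 1/20; with total 1/8.
Therefore the posterior P(r = 2 | data) = (1/40) / (1/8) = 1/5.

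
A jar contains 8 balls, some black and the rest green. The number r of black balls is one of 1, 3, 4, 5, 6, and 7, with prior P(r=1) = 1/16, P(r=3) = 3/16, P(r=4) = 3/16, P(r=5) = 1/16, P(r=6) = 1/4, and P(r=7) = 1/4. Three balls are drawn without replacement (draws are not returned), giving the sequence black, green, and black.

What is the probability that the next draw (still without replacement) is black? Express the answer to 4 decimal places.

Compute the likelihood of the observed sequence for each case: P(data | r = 1) = (1/8)(7/7)(0/6) = 0; P(data | r = 3) = (3/8)(5/7)(2/6) = 5/56; P(data | r = 4) = (4/8)(4/7)(3/6) = 1/7; P(data | r = 5) = (5/8)(3/7)(4/6) = 5/28; P(data | r = 6) = (6/8)(2/7)(5/6) = 5/28; P(data | r = 7) = (7/8)(1/7)(6/6) = 1/8.
Multiplying each by its prior: 1/16 · 0 = 0, 3/16 · 5/56 = 15/896, 3/16 · 1/7 = 3/112, 1/16 · 5/28 = 5/448, 1/4 · 5/28 = 5/112, 1/4 · 1/8 = 1/32; with total 117/896.
Normalising, the posterior is P(r = 1 | data) = 0, P(r = 3 | data) = 5/39, P(r = 4 | data) = 8/39, P(r = 5 | data) = 10/117, P(r = 6 | data) = 40/117, P(r = 7 | data) = 28/117.
So P(black next | data) = Σ P(black next | H) P(H | data) = (1/5)(5/39) + (2/5)(8/39) + (3/5)(10/117) + (4/5)(40/117) + (1)(28/117) = 131/195.

0.6718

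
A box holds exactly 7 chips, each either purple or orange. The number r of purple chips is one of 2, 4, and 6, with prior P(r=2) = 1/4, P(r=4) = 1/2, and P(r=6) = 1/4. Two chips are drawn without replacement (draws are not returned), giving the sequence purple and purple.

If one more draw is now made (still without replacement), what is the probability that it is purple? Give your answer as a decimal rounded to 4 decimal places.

0.6000

For each hypothesis, P(data | H) works out to: P(data | r = 2) = (2/7)(1/6) = 1/21; P(data | r = 4) = (4/7)(3/6) = 2/7; P(data | r = 6) = (6/7)(5/6) = 5/7.
Multiplying each by its prior: 1/4 · 1/21 = 1/84, 1/2 · 2/7 = 1/7, 1/4 · 5/7 = 5/28; summing to 1/3.
Dividing through by the total gives posterior P(r = 2 | data) = 1/28, P(r = 4 | data) = 3/7, P(r = 6 | data) = 15/28.
So P(purple next | data) = Σ P(purple next | H) P(H | data) = (0)(1/28) + (2/5)(3/7) + (4/5)(15/28) = 3/5.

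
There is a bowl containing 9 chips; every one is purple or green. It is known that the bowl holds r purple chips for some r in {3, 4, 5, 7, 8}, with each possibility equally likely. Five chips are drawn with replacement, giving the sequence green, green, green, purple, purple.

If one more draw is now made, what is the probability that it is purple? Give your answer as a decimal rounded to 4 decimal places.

Under each hypothesis, the probability of the observed sequence is: P(data | r = 3) = (6/9)(6/9)(6/9)(3/9)(3/9) = 0.032922; P(data | r = 4) = (5/9)(5/9)(5/9)(4/9)(4/9) = 0.03387; P(data | r = 5) = (4/9)(4/9)(4/9)(5/9)(5/9) = 0.027096; P(data | r = 7) = (2/9)(2/9)(2/9)(7/9)(7/9) = 0.0066386; P(data | r = 8) = (1/9)(1/9)(1/9)(8/9)(8/9) = 0.0010838.
Multiplying each by its prior: 1/5 · 0.032922 = 0.0065844, 1/5 · 0.03387 = 0.006774, 1/5 · 0.027096 = 0.0054192, 1/5 · 0.0066386 = 0.0013277, 1/5 · 0.0010838 = 0.00021677; with total 0.020322.
Dividing through by the total gives posterior P(r = 3 | data) = 0.324, P(r = 4 | data) = 0.33333, P(r = 5 | data) = 0.26667, P(r = 7 | data) = 0.065333, P(r = 8 | data) = 0.010667.
The predictive probability is P(purple next | data) = (1/3)(0.324) + (4/9)(0.33333) + (5/9)(0.26667) + (7/9)(0.065333) + (8/9)(0.010667) = 0.46459.

0.4646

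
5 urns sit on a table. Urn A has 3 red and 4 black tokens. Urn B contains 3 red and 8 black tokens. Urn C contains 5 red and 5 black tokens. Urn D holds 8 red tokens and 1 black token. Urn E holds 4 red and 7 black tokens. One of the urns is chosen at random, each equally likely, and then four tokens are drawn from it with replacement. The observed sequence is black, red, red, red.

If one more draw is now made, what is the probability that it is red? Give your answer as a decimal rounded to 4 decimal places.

The likelihood of the observed sequence under each hypothesis: P(data | urn A) = (4/7)(3/7)(3/7)(3/7) = 0.044981; P(data | urn B) = (8/11)(3/11)(3/11)(3/11) = 0.014753; P(data | urn C) = (5/10)(5/10)(5/10)(5/10) = 0.0625; P(data | urn D) = (1/9)(8/9)(8/9)(8/9) = 0.078037; P(data | urn E) = (7/11)(4/11)(4/11)(4/11) = 0.030599.
Multiplying each by its prior: 1/5 · 0.044981 = 0.0089963, 1/5 · 0.014753 = 0.0029506, 1/5 · 0.0625 = 0.0125, 1/5 · 0.078037 = 0.015607, 1/5 · 0.030599 = 0.0061198; summing to 0.046174.
Normalising, the posterior is P(urn A | data) = 0.19483, P(urn B | data) = 0.063902, P(urn C | data) = 0.27071, P(urn D | data) = 0.33801, P(urn E | data) = 0.13254.
So P(red next | data) = Σ P(red next | H) P(H | data) = (3/7)(0.19483) + (3/11)(0.063902) + (1/2)(0.27071) + (8/9)(0.33801) + (4/11)(0.13254) = 0.58494.

0.5849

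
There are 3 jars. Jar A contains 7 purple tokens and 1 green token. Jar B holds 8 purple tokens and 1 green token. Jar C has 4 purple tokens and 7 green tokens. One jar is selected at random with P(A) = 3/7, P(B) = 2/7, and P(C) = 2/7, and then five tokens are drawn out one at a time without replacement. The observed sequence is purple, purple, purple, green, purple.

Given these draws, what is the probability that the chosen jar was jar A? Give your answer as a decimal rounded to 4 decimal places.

0.6216

The likelihood of the observed sequence under each hypothesis: P(data | jar A) = (7/8)(6/7)(5/6)(1/5)(4/4) = 0.125; P(data | jar B) = (8/9)(7/8)(6/7)(1/6)(5/5) = 0.11111; P(data | jar C) = (4/11)(3/10)(2/9)(7/8)(1/7) = 0.0030303.
Weighting by the prior gives 3/7 · 0.125 = 0.053571, 2/7 · 0.11111 = 0.031746, 2/7 · 0.0030303 = 0.0008658; these sum to 0.086183.
Hence P(jar A | data) = (0.053571) / (0.086183) = 0.6216.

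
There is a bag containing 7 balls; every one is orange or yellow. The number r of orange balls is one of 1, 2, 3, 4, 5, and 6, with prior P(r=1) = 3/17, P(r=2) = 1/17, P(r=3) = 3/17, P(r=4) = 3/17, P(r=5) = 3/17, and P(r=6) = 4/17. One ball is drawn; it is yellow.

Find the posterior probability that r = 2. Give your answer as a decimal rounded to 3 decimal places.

0.093

The likelihood of this draw under each hypothesis: P(data | r = 1) = (6/7) = 6/7; P(data | r = 2) = (5/7) = 5/7; P(data | r = 3) = (4/7) = 4/7; P(data | r = 4) = (3/7) = 3/7; P(data | r = 5) = (2/7) = 2/7; P(data | r = 6) = (1/7) = 1/7.
Weighting by the prior gives 3/17 · 6/7 = 18/119, 1/17 · 5/7 = 5/119, 3/17 · 4/7 = 12/119, 3/17 · 3/7 = 9/119, 3/17 · 2/7 = 6/119, 4/17 · 1/7 = 4/119; these sum to 54/119.
So P(r = 2 | data) = (5/119) / (54/119) = 5/54.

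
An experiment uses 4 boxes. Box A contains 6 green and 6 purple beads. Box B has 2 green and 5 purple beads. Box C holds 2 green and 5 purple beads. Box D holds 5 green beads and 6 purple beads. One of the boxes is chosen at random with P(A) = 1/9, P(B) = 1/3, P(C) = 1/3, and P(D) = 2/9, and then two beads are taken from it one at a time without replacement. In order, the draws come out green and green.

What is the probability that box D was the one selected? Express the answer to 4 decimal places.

0.4148

Compute the likelihood of the observed sequence for each case: P(data | box A) = (6/12)(5/11) = 5/22; P(data | box B) = (2/7)(1/6) = 1/21; P(data | box C) = (2/7)(1/6) = 1/21; P(data | box D) = (5/11)(4/10) = 2/11.
The prior-weighted likelihoods are 1/9 · 5/22 = 5/198, 1/3 · 1/21 = 1/63, 1/3 · 1/21 = 1/63, 2/9 · 2/11 = 4/99; summing to 15/154.
By Bayes' rule, P(box D | data) = (4/99) / (15/154) = 56/135.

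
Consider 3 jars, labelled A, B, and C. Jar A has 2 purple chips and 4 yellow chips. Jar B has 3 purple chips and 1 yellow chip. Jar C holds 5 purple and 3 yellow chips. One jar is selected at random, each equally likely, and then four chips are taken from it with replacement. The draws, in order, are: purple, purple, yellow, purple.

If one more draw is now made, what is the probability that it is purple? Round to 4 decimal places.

0.6520

The likelihood of the observed sequence under each hypothesis: P(data | jar A) = (2/6)(2/6)(4/6)(2/6) = 0.024691; P(data | jar B) = (3/4)(3/4)(1/4)(3/4) = 0.10547; P(data | jar C) = (5/8)(5/8)(3/8)(5/8) = 0.091553.
Weighting by the prior gives 1/3 · 0.024691 = 0.0082305, 1/3 · 0.10547 = 0.035156, 1/3 · 0.091553 = 0.030518; with total 0.073904.
The posterior is then P(jar A | data) = 0.11137, P(jar B | data) = 0.4757, P(jar C | data) = 0.41293.
Averaging over the posterior, P(purple next | data) = (1/3)(0.11137) + (3/4)(0.4757) + (5/8)(0.41293) = 0.65198.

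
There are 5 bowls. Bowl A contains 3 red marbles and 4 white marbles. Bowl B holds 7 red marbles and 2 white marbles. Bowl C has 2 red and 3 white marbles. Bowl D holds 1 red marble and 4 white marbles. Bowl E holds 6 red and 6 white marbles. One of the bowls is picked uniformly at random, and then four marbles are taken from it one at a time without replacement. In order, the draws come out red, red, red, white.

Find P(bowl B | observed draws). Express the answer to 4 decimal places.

For each hypothesis, P(data | H) works out to: P(data | bowl A) = (3/7)(2/6)(1/5)(4/4) = 0.028571; P(data | bowl B) = (7/9)(6/8)(5/7)(2/6) = 0.13889; P(data | bowl C) = (2/5)(1/4)(0/3) = 0; P(data | bowl D) = (1/5)(0/4) = 0; P(data | bowl E) = (6/12)(5/11)(4/10)(6/9) = 0.060606.
Multiplying each by its prior: 1/5 · 0.028571 = 0.0057143, 1/5 · 0.13889 = 0.027778, 1/5 · 0 = 0, 1/5 · 0 = 0, 1/5 · 0.060606 = 0.012121; summing to 0.045613.
So P(bowl B | data) = (0.027778) / (0.045613) = 0.60898.

0.6090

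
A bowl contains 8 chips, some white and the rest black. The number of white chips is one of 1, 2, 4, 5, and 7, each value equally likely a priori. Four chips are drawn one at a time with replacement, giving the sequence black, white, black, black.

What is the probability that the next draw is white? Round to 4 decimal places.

0.3149

The likelihood of the observed sequence under each hypothesis: P(data | r = 1) = (7/8)(1/8)(7/8)(7/8) = 0.08374; P(data | r = 2) = (6/8)(2/8)(6/8)(6/8) = 0.10547; P(data | r = 4) = (4/8)(4/8)(4/8)(4/8) = 0.0625; P(data | r = 5) = (3/8)(5/8)(3/8)(3/8) = 0.032959; P(data | r = 7) = (1/8)(7/8)(1/8)(1/8) = 0.001709.
Multiplying each by its prior: 1/5 · 0.08374 = 0.016748, 1/5 · 0.10547 = 0.021094, 1/5 · 0.0625 = 0.0125, 1/5 · 0.032959 = 0.0065918, 1/5 · 0.001709 = 0.0003418; summing to 0.057275.
The posterior is then P(r = 1 | data) = 0.29241, P(r = 2 | data) = 0.36829, P(r = 4 | data) = 0.21824, P(r = 5 | data) = 0.11509, P(r = 7 | data) = 0.0059676.
Averaging over the posterior, P(white next | data) = (1/8)(0.29241) + (1/4)(0.36829) + (1/2)(0.21824) + (5/8)(0.11509) + (7/8)(0.0059676) = 0.3149.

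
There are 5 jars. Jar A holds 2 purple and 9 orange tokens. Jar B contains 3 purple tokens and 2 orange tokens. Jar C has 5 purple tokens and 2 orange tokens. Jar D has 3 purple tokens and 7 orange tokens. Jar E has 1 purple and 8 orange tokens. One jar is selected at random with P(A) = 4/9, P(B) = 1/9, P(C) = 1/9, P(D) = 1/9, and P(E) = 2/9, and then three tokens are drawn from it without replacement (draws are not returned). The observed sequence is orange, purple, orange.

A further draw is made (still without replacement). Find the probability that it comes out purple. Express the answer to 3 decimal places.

Under each hypothesis, the probability of the observed sequence is: P(data | jar A) = (9/11)(2/10)(8/9) = 0.14545; P(data | jar B) = (2/5)(3/4)(1/3) = 0.1; P(data | jar C) = (2/7)(5/6)(1/5) = 0.047619; P(data | jar D) = (7/10)(3/9)(6/8) = 0.175; P(data | jar E) = (8/9)(1/8)(7/7) = 0.11111.
The prior-weighted likelihoods are 4/9 · 0.14545 = 0.064646, 1/9 · 0.1 = 0.011111, 1/9 · 0.047619 = 0.005291, 1/9 · 0.175 = 0.019444, 2/9 · 0.11111 = 0.024691; these sum to 0.12518.
Normalising, the posterior is P(jar A | data) = 0.51641, P(jar B | data) = 0.088758, P(jar C | data) = 0.042266, P(jar D | data) = 0.15533, P(jar E | data) = 0.19724.
The predictive probability is P(purple next | data) = (1/8)(0.51641) + (1)(0.088758) + (1)(0.042266) + (2/7)(0.15533) + (0)(0.19724) = 0.23995.

0.240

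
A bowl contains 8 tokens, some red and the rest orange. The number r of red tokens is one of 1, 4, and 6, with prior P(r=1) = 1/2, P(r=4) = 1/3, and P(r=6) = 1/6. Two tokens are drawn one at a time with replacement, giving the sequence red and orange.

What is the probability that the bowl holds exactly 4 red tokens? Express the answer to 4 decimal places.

0.4923

Compute the likelihood of the observed sequence for each case: P(data | r = 1) = (1/8)(7/8) = 7/64; P(data | r = 4) = (4/8)(4/8) = 1/4; P(data | r = 6) = (6/8)(2/8) = 3/16.
The prior-weighted likelihoods are 1/2 · 7/64 = 7/128, 1/3 · 1/4 = 1/12, 1/6 · 3/16 = 1/32; summing to 65/384.
Hence P(r = 4 | data) = (1/12) / (65/384) = 32/65.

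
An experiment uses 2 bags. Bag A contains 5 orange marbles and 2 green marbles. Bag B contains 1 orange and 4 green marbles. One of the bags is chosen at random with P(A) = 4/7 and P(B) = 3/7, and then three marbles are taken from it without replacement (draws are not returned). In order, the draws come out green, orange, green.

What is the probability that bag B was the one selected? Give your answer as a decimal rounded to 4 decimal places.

0.7590

For each hypothesis, P(data | H) works out to: P(data | bag A) = (2/7)(5/6)(1/5) = 1/21; P(data | bag B) = (4/5)(1/4)(3/3) = 1/5.
Weighting by the prior gives 4/7 · 1/21 = 4/147, 3/7 · 1/5 = 3/35; with total 83/735.
Therefore the posterior P(bag B | data) = (3/35) / (83/735) = 63/83.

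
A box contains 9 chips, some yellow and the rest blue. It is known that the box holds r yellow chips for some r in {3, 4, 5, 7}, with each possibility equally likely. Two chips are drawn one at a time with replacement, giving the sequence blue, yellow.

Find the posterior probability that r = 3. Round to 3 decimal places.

0.250

Compute the likelihood of the observed sequence for each case: P(data | r = 3) = (6/9)(3/9) = 2/9; P(data | r = 4) = (5/9)(4/9) = 20/81; P(data | r = 5) = (4/9)(5/9) = 20/81; P(data | r = 7) = (2/9)(7/9) = 14/81.
Multiplying each by its prior: 1/4 · 2/9 = 1/18, 1/4 · 20/81 = 5/81, 1/4 · 20/81 = 5/81, 1/4 · 14/81 = 7/162; these sum to 2/9.
So P(r = 3 | data) = (1/18) / (2/9) = 1/4.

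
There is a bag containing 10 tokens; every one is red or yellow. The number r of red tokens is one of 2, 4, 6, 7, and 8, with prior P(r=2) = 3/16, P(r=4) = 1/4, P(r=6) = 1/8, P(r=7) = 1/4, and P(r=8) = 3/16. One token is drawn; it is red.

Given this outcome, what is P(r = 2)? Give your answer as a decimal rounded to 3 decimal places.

Compute the likelihood of this draw for each case: P(data | r = 2) = (2/10) = 1/5; P(data | r = 4) = (4/10) = 2/5; P(data | r = 6) = (6/10) = 3/5; P(data | r = 7) = (7/10) = 7/10; P(data | r = 8) = (8/10) = 4/5.
Weighting by the prior gives 3/16 · 1/5 = 3/80, 1/4 · 2/5 = 1/10, 1/8 · 3/5 = 3/40, 1/4 · 7/10 = 7/40, 3/16 · 4/5 = 3/20; these sum to 43/80.
Hence P(r = 2 | data) = (3/80) / (43/80) = 3/43.

0.070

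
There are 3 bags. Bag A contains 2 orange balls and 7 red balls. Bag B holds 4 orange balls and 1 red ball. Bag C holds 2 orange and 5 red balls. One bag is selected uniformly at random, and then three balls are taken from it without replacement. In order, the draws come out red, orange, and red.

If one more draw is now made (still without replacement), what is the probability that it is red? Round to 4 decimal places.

Compute the likelihood of the observed sequence for each case: P(data | bag A) = (7/9)(2/8)(6/7) = 1/6; P(data | bag B) = (1/5)(4/4)(0/3) = 0; P(data | bag C) = (5/7)(2/6)(4/5) = 4/21.
Multiplying each by its prior: 1/3 · 1/6 = 1/18, 1/3 · 0 = 0, 1/3 · 4/21 = 4/63; summing to 5/42.
Normalising, the posterior is P(bag A | data) = 7/15, P(bag B | data) = 0, P(bag C | data) = 8/15.
So P(red next | data) = Σ P(red next | H) P(H | data) = (5/6)(7/15) + (3/4)(8/15) = 71/90.

0.7889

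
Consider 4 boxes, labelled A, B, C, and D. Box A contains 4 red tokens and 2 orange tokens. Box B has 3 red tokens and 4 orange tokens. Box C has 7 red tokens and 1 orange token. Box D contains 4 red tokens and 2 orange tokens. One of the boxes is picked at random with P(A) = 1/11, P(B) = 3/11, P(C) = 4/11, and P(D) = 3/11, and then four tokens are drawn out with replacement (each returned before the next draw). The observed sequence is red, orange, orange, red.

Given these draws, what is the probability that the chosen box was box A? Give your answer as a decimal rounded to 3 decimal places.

0.116

Under each hypothesis, the probability of the observed sequence is: P(data | box A) = (4/6)(2/6)(2/6)(4/6) = 0.049383; P(data | box B) = (3/7)(4/7)(4/7)(3/7) = 0.059975; P(data | box C) = (7/8)(1/8)(1/8)(7/8) = 0.011963; P(data | box D) = (4/6)(2/6)(2/6)(4/6) = 0.049383.
Multiplying each by its prior: 1/11 · 0.049383 = 0.0044893, 3/11 · 0.059975 = 0.016357, 4/11 · 0.011963 = 0.0043501, 3/11 · 0.049383 = 0.013468; summing to 0.038664.
Hence P(box A | data) = (0.0044893) / (0.038664) = 0.11611.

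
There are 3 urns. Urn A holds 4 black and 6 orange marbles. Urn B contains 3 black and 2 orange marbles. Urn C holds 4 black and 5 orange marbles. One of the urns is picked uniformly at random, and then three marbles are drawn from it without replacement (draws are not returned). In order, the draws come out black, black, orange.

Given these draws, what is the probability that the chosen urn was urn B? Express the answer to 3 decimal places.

Compute the likelihood of the observed sequence for each case: P(data | urn A) = (4/10)(3/9)(6/8) = 1/10; P(data | urn B) = (3/5)(2/4)(2/3) = 1/5; P(data | urn C) = (4/9)(3/8)(5/7) = 5/42.
Weighting by the prior gives 1/3 · 1/10 = 1/30, 1/3 · 1/5 = 1/15, 1/3 · 5/42 = 5/126; with total 44/315.
So P(urn B | data) = (1/15) / (44/315) = 21/44.

0.477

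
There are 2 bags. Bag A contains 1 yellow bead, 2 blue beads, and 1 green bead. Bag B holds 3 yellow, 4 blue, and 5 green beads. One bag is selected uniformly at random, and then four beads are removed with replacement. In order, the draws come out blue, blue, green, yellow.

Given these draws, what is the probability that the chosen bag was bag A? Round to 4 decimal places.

0.5745

Compute the likelihood of the observed sequence for each case: P(data | bag A) = (2/4)(2/4)(1/4)(1/4) = 0.015625; P(data | bag B) = (4/12)(4/12)(5/12)(3/12) = 0.011574.
Weighting by the prior gives 1/2 · 0.015625 = 0.0078125, 1/2 · 0.011574 = 0.005787; with total 0.0136.
So P(bag A | data) = (0.0078125) / (0.0136) = 0.57447.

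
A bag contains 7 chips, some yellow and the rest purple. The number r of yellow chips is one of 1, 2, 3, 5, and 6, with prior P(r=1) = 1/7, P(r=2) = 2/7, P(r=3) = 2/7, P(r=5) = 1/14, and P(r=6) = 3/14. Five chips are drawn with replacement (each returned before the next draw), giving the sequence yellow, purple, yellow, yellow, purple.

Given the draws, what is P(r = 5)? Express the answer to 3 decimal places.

For each hypothesis, P(data | H) works out to: P(data | r = 1) = (1/7)(6/7)(1/7)(1/7)(6/7) = 0.002142; P(data | r = 2) = (2/7)(5/7)(2/7)(2/7)(5/7) = 0.0119; P(data | r = 3) = (3/7)(4/7)(3/7)(3/7)(4/7) = 0.025704; P(data | r = 5) = (5/7)(2/7)(5/7)(5/7)(2/7) = 0.02975; P(data | r = 6) = (6/7)(1/7)(6/7)(6/7)(1/7) = 0.012852.
Weighting by the prior gives 1/7 · 0.002142 = 0.00030599, 2/7 · 0.0119 = 0.0033999, 2/7 · 0.025704 = 0.0073439, 1/14 · 0.02975 = 0.002125, 3/14 · 0.012852 = 0.002754; these sum to 0.015929.
Hence P(r = 5 | data) = (0.002125) / (0.015929) = 0.1334.

0.133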